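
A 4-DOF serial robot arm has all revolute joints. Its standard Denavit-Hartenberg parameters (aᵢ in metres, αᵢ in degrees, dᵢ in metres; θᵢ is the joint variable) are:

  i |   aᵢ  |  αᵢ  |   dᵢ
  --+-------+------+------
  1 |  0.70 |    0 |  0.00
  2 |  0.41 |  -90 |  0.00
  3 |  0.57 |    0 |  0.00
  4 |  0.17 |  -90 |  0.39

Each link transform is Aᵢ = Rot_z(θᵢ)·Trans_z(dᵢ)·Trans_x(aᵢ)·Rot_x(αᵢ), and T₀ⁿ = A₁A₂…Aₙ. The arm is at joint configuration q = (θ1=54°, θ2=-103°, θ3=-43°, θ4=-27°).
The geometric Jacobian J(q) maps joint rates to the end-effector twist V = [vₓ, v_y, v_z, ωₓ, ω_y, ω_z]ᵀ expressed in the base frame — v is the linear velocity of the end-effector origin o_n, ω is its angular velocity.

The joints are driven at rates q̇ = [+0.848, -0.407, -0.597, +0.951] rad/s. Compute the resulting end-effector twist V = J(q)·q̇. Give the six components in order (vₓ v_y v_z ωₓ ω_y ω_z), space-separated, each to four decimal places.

o_n = [1.2864, 0.1542, 0.5485]
J₁: ẑ×o_n = [-0.1542, 1.2864, 0.0000], ω = ẑ
J2: z=[0.0000, 0.0000, 1.0000] o=[0.4114, 0.5663, 0.0000] → [0.4121, 0.8750, -0.0000, 0.0000, 0.0000, 1.0000]
J3: z=[0.7547, 0.6561, 0.0000] o=[0.6804, 0.2569, 0.0000] → [0.3598, -0.4139, -0.4750, 0.7547, 0.6561, 0.0000]
J4: z=[0.7547, 0.6561, 0.0000] o=[0.9539, -0.0577, 0.3887] → [0.1048, -0.1206, -0.0581, 0.7547, 0.6561, 0.0000]
V = J·q̇ = [-0.4137, 0.8672, 0.2283, 0.2672, 0.2322, 0.4410]

-0.4137 0.8672 0.2283 0.2672 0.2322 0.4410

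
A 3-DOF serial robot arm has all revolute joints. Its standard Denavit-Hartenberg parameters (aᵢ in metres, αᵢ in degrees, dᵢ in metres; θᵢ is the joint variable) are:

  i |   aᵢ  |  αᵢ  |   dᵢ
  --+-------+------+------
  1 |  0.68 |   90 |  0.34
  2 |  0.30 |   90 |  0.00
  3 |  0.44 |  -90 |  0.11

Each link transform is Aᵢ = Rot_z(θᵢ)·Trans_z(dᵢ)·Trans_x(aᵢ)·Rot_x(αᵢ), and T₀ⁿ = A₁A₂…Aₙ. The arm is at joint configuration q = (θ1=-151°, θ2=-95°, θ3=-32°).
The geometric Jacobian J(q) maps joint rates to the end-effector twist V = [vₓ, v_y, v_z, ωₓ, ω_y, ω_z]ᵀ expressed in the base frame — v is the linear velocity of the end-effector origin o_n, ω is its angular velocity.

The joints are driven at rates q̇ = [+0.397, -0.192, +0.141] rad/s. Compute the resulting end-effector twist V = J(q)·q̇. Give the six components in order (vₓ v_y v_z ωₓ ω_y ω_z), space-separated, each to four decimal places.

0.2675 -0.0239 -0.0004 0.2159 -0.0998 0.4093

o_n = [-0.3345, -0.4520, -0.3210]
J₁: ẑ×o_n = [0.4520, -0.3345, 0.0000], ω = ẑ
J2: z=[-0.4848, 0.8746, 0.0000] o=[-0.5947, -0.3297, 0.3400] → [-0.5781, -0.3205, -0.1682, -0.4848, 0.8746, 0.0000]
J3: z=[0.8713, 0.4830, 0.0872] o=[-0.5719, -0.3170, 0.0411] → [-0.1631, 0.3362, -0.2323, 0.8713, 0.4830, 0.0872]
V = J·q̇ = [0.2675, -0.0239, -0.0004, 0.2159, -0.0998, 0.4093]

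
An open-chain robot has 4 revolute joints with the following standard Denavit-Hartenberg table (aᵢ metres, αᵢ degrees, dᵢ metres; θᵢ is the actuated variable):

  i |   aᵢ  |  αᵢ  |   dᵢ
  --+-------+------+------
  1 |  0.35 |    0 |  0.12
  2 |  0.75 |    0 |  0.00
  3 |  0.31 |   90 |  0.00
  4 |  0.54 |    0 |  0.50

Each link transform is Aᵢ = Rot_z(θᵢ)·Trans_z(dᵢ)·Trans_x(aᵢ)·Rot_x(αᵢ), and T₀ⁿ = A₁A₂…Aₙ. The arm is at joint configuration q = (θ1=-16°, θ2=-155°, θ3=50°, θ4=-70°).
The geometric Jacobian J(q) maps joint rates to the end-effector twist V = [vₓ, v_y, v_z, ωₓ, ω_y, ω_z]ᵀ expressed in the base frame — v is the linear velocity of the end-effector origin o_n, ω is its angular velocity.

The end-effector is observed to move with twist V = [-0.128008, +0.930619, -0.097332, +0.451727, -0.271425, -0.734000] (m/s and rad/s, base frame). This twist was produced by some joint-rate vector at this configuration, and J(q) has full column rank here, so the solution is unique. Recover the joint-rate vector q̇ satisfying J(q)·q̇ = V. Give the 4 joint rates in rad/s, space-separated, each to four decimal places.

-0.7470 0.1380 -0.1250 -0.5270

o_n = [-1.0877, -0.3803, -0.3874]
J₁: ẑ×o_n = [0.3803, -1.0877, 0.0000], ω = ẑ
J2: z=[0.0000, 0.0000, 1.0000] o=[0.3364, -0.0965, 0.1200] → [0.2838, -1.4241, 0.0000, 0.0000, 0.0000, 1.0000]
J3: z=[0.0000, 0.0000, 1.0000] o=[-0.4043, -0.2138, 0.1200] → [0.1665, -0.6834, 0.0000, 0.0000, 0.0000, 1.0000]
J4: z=[-0.8572, 0.5150, 0.0000] o=[-0.5640, -0.4795, 0.1200] → [-0.2613, -0.4350, 0.1847, -0.8572, 0.5150, 0.0000]
q̇ = J⁺·V = [-0.7470, 0.1380, -0.1250, -0.5270]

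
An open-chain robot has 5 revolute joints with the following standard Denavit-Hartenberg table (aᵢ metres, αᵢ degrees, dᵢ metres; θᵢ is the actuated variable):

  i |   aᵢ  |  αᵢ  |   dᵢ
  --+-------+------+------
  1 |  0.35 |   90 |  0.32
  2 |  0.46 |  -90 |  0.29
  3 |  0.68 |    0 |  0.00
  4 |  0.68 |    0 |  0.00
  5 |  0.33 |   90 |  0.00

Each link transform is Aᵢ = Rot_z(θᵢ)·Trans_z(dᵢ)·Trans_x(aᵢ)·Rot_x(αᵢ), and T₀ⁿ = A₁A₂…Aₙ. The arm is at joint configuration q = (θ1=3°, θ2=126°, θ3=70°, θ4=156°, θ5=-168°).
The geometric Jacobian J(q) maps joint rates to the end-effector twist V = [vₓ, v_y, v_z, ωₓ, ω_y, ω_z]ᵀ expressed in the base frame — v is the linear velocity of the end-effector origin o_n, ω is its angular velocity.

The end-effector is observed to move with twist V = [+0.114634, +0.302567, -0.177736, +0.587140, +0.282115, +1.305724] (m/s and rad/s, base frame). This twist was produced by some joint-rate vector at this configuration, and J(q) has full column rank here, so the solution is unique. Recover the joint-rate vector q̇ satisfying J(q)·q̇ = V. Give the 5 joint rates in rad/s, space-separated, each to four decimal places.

0.8690 -0.2510 0.4130 -0.8950 -0.2610

o_n = [0.1103, 0.1457, 0.6396]
J₁: ẑ×o_n = [-0.1457, 0.1103, 0.0000], ω = ẑ
J2: z=[0.0523, -0.9986, 0.0000] o=[0.3495, 0.0183, 0.3200] → [-0.3192, -0.0167, -0.2322, 0.0523, -0.9986, 0.0000]
J3: z=[-0.8079, -0.0423, -0.5878] o=[0.0947, -0.2854, 0.6921] → [0.2556, -0.0516, -0.3476, -0.8079, -0.0423, -0.5878]
J4: z=[-0.8079, -0.0423, -0.5878] o=[-0.0753, 0.3455, 0.8803] → [-0.1073, -0.3035, 0.1693, -0.8079, -0.0423, -0.5878]
J5: z=[-0.8079, -0.0423, -0.5878] o=[0.2276, -0.1284, 0.4982] → [0.1551, 0.1832, -0.2264, -0.8079, -0.0423, -0.5878]
q̇ = J⁺·V = [0.8690, -0.2510, 0.4130, -0.8950, -0.2610]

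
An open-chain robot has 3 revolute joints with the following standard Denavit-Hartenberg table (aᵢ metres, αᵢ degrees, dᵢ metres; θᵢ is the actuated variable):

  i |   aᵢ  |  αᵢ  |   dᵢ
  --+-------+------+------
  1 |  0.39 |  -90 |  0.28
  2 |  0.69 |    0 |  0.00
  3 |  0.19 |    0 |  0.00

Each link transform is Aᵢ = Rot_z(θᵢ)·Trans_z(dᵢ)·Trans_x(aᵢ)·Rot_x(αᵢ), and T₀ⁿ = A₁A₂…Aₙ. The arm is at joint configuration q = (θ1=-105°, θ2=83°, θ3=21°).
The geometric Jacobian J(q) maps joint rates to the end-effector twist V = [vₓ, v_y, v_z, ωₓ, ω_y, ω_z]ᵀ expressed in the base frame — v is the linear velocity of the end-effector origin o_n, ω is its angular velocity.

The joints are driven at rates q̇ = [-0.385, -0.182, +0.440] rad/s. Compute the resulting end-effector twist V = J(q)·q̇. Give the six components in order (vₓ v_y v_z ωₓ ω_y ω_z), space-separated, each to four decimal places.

o_n = [-0.1108, -0.4135, -0.5892]
J₁: ẑ×o_n = [0.4135, -0.1108, 0.0000], ω = ẑ
J2: z=[0.9659, -0.2588, 0.0000] o=[-0.1009, -0.3767, 0.2800] → [0.2250, 0.8396, -0.0381, 0.9659, -0.2588, 0.0000]
J3: z=[0.9659, -0.2588, 0.0000] o=[-0.1227, -0.4579, -0.4049] → [0.0477, 0.1781, 0.0460, 0.9659, -0.2588, 0.0000]
V = J·q̇ = [-0.1792, -0.0318, 0.0272, 0.2492, -0.0668, -0.3850]

-0.1792 -0.0318 0.0272 0.2492 -0.0668 -0.3850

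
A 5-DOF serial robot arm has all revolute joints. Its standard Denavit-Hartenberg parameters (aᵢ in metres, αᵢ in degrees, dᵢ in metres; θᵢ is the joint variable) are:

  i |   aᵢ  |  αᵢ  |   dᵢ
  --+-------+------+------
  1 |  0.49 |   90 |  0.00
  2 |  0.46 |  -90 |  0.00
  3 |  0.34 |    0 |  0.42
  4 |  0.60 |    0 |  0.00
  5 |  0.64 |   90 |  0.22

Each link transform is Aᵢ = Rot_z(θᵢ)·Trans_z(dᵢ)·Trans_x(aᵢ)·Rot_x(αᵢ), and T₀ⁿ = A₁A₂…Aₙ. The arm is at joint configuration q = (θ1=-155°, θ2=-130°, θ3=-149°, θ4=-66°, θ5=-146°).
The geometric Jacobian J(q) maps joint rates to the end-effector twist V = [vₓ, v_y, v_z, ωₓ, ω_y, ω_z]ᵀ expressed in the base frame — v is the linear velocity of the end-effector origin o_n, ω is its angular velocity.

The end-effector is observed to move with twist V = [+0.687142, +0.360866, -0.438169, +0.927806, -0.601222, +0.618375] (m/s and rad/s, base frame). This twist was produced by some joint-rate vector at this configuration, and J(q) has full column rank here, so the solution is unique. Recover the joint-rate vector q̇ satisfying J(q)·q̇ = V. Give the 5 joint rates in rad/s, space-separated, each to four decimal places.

o_n = [-0.6371, -0.4712, -0.6542]
J₁: ẑ×o_n = [0.4712, -0.6371, 0.0000], ω = ẑ
J2: z=[-0.4226, 0.9063, 0.0000] o=[-0.4441, -0.2071, 0.0000] → [-0.5929, -0.2765, 0.2865, -0.4226, 0.9063, 0.0000]
J3: z=[-0.6943, -0.3237, -0.6428] o=[-0.1761, -0.0821, -0.3524] → [-0.1524, 0.0867, 0.1209, -0.6943, -0.3237, -0.6428]
J4: z=[-0.6943, -0.3237, -0.6428] o=[-0.7115, -0.1386, -0.3991] → [-0.1313, -0.2250, 0.2551, -0.6943, -0.3237, -0.6428]
J5: z=[-0.6943, -0.3237, -0.6428] o=[-0.8524, -0.5840, -0.0226] → [0.2769, -0.5769, -0.0086, -0.6943, -0.3237, -0.6428]
q̇ = J⁺·V = [0.1260, -0.9370, -0.0500, -0.6440, -0.0720]

0.1260 -0.9370 -0.0500 -0.6440 -0.0720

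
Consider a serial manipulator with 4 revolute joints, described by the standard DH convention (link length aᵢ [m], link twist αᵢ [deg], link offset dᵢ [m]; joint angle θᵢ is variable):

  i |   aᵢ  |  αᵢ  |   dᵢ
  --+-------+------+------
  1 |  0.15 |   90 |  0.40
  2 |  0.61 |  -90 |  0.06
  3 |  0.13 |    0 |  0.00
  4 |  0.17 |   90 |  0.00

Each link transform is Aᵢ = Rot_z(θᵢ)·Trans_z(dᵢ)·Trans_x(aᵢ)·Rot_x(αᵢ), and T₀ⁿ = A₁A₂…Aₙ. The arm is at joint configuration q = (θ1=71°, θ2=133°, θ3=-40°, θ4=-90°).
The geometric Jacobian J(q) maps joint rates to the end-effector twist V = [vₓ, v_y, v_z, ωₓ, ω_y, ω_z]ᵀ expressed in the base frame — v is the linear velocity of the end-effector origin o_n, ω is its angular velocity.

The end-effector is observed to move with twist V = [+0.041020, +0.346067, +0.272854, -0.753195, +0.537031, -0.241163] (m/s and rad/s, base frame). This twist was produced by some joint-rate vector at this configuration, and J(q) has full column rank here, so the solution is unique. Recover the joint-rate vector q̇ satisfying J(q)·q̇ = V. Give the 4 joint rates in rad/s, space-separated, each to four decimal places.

-0.4860 -0.8870 -0.9180 0.5590

o_n = [0.1744, -0.3344, 0.8390]
J₁: ẑ×o_n = [0.3344, 0.1744, -0.0000], ω = ẑ
J2: z=[0.9455, -0.3256, 0.0000] o=[0.0488, 0.1418, 0.4000] → [-0.1429, -0.4151, -0.4094, 0.9455, -0.3256, 0.0000]
J3: z=[-0.2381, -0.6915, -0.6820] o=[-0.0299, -0.2711, 0.8461] → [-0.0383, -0.1410, 0.1564, -0.2381, -0.6915, -0.6820]
J4: z=[-0.2381, -0.6915, -0.6820] o=[0.0270, -0.3625, 0.9190] → [0.0744, -0.1196, 0.0952, -0.2381, -0.6915, -0.6820]
q̇ = J⁺·V = [-0.4860, -0.8870, -0.9180, 0.5590]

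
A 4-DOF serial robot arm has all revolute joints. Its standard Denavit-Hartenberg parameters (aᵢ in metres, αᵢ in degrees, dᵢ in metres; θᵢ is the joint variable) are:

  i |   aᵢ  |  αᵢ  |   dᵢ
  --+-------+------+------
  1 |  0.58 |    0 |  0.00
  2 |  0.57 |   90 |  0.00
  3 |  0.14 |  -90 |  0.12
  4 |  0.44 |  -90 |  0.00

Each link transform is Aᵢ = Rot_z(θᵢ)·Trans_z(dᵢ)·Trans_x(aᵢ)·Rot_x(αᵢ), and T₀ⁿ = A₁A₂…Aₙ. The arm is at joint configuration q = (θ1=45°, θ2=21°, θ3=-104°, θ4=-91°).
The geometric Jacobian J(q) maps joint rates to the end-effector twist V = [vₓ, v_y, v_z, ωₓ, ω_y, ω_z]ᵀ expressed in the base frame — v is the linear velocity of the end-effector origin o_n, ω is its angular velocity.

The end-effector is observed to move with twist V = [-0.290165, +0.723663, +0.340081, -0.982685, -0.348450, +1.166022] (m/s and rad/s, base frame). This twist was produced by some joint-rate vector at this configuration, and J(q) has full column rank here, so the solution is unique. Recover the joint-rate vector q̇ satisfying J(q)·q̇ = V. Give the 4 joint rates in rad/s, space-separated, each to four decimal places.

0.0420 0.9450 -0.7560 -0.7400

o_n = [1.1405, 0.6739, -0.1284]
J₁: ẑ×o_n = [-0.6739, 1.1405, 0.0000], ω = ẑ
J2: z=[0.0000, 0.0000, 1.0000] o=[0.4101, 0.4101, 0.0000] → [-0.2637, 0.7303, 0.0000, 0.0000, 0.0000, 1.0000]
J3: z=[0.9135, -0.4067, 0.0000] o=[0.6420, 0.9308, 0.0000] → [0.0522, 0.1173, -0.0320, 0.9135, -0.4067, 0.0000]
J4: z=[0.3947, 0.8864, -0.2419] o=[0.7378, 0.8511, -0.1358] → [-0.0363, -0.1004, -0.4269, 0.3947, 0.8864, -0.2419]
q̇ = J⁺·V = [0.0420, 0.9450, -0.7560, -0.7400]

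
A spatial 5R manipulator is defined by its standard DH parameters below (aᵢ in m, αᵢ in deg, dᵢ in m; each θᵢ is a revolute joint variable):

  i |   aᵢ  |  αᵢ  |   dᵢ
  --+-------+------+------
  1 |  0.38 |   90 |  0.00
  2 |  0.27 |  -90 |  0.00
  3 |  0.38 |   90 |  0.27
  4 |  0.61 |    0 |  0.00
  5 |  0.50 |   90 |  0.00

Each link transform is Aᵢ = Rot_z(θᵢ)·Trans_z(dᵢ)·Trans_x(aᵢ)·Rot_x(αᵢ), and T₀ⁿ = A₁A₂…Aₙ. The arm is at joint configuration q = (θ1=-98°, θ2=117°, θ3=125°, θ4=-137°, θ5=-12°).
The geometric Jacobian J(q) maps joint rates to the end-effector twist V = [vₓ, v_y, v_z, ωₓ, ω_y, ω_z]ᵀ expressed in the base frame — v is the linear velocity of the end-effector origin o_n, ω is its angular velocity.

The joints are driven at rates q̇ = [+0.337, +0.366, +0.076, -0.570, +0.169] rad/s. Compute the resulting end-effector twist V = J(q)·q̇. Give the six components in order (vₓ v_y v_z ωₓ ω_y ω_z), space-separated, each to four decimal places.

-0.0093 0.6005 0.0475 -0.6015 0.0023 0.0098

o_n = [-0.4692, -0.4270, 0.6766]
J₁: ẑ×o_n = [0.4270, -0.4692, 0.0000], ω = ẑ
J2: z=[-0.9903, 0.1392, 0.0000] o=[-0.0529, -0.3763, 0.0000] → [0.0942, 0.6700, 0.1082, -0.9903, 0.1392, 0.0000]
J3: z=[0.1240, 0.8823, -0.4540] o=[-0.0358, -0.2549, 0.2406] → [0.3066, 0.1427, 0.3611, 0.1240, 0.8823, -0.4540]
J4: z=[0.6198, 0.2884, 0.7299] o=[0.2921, -0.1580, -0.0762] → [0.4135, -1.0223, 0.0529, 0.6198, 0.2884, 0.7299]
J5: z=[0.6198, 0.2884, 0.7299] o=[-0.1052, -0.3592, 0.3407] → [0.1464, -0.4739, 0.0630, 0.6198, 0.2884, 0.7299]
V = J·q̇ = [-0.0093, 0.6005, 0.0475, -0.6015, 0.0023, 0.0098]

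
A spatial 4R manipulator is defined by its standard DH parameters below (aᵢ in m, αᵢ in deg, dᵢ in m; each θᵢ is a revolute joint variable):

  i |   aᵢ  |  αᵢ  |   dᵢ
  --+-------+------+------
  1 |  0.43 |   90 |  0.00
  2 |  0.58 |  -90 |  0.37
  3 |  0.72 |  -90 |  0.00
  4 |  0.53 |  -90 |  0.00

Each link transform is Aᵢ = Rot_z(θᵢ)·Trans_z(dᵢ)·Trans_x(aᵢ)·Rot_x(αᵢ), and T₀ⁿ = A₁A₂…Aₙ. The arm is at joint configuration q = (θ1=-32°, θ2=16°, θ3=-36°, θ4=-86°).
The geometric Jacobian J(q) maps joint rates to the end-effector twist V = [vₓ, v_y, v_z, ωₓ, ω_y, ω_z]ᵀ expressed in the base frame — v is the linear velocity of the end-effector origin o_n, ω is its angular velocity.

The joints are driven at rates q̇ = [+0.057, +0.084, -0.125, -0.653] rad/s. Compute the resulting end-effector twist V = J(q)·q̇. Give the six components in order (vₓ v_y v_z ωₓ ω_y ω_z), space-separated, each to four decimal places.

o_n = [0.7813, -1.4491, 0.8369]
J₁: ẑ×o_n = [1.4491, 0.7813, -0.0000], ω = ẑ
J2: z=[-0.5299, -0.8480, 0.0000] o=[0.3647, -0.2279, 0.0000] → [-0.7097, 0.4435, 1.0005, -0.5299, -0.8480, 0.0000]
J3: z=[-0.2338, 0.1461, 0.9613] o=[0.6414, -0.8371, 0.1599] → [0.6872, 0.2927, 0.1226, -0.2338, 0.1461, 0.9613]
J4: z=[0.9079, 0.3867, 0.1620] o=[0.8920, -1.4927, 0.3204] → [0.1926, -0.4868, 0.0824, 0.9079, 0.3867, 0.1620]
V = J·q̇ = [-0.1887, 0.3631, 0.0149, -0.6081, -0.3420, -0.1690]

-0.1887 0.3631 0.0149 -0.6081 -0.3420 -0.1690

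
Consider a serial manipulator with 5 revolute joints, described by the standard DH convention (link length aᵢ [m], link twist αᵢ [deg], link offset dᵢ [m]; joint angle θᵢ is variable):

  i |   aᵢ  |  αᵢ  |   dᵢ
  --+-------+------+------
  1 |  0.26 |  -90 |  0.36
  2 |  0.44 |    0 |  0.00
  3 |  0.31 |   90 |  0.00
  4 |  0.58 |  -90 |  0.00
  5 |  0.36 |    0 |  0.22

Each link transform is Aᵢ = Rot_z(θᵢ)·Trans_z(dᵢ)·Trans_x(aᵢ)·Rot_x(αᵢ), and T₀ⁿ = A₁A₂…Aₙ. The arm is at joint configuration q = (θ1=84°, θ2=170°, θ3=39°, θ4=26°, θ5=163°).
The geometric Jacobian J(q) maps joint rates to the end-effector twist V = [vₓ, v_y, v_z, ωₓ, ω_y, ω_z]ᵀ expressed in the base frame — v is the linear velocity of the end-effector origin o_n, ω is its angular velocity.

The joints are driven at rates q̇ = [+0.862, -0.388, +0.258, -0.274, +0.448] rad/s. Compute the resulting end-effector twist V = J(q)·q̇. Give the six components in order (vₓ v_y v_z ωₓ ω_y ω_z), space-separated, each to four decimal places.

0.4363 -0.4265 -0.3253 -0.2393 0.3314 1.0064

o_n = [-0.3511, -0.4602, 0.5819]
J₁: ẑ×o_n = [0.4602, -0.3511, 0.0000], ω = ẑ
J2: z=[-0.9945, 0.1045, 0.0000] o=[0.0272, 0.2586, 0.3600] → [0.0232, 0.2207, 0.7544, -0.9945, 0.1045, 0.0000]
J3: z=[-0.9945, 0.1045, 0.0000] o=[-0.0181, -0.1724, 0.2836] → [0.0312, 0.2967, 0.3211, -0.9945, 0.1045, 0.0000]
J4: z=[-0.0507, -0.4822, -0.8746] o=[-0.0465, -0.4420, 0.4339] → [-0.0873, 0.2739, -0.1460, -0.0507, -0.4822, -0.8746]
J5: z=[-0.8538, 0.4753, -0.2125] o=[-0.3470, -0.8689, 0.6866] → [0.0371, -0.0885, -0.3470, -0.8538, 0.4753, -0.2125]
V = J·q̇ = [0.4363, -0.4265, -0.3253, -0.2393, 0.3314, 1.0064]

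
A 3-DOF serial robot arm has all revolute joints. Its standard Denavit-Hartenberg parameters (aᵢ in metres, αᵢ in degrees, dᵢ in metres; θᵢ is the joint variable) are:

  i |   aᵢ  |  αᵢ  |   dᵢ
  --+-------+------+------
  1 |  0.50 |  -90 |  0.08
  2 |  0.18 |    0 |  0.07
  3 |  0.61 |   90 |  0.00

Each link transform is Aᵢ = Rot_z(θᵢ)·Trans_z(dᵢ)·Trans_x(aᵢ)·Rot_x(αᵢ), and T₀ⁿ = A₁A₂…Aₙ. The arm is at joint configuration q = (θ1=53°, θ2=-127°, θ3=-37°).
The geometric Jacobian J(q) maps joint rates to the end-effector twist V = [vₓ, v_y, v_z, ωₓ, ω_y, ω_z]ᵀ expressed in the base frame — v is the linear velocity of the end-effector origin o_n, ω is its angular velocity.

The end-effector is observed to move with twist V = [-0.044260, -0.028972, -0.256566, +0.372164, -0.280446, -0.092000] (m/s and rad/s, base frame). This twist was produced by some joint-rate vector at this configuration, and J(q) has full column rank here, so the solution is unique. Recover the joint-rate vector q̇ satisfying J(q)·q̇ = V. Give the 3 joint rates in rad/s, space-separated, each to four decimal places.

o_n = [-0.1731, -0.1134, 0.3919]
J₁: ẑ×o_n = [0.1134, -0.1731, 0.0000], ω = ẑ
J2: z=[-0.7986, 0.6018, 0.0000] o=[0.3009, 0.3993, 0.0800] → [0.1877, 0.2491, 0.6947, -0.7986, 0.6018, 0.0000]
J3: z=[-0.7986, 0.6018, 0.0000] o=[0.1798, 0.3549, 0.2238] → [0.1012, 0.1343, 0.5864, -0.7986, 0.6018, 0.0000]
q̇ = J⁺·V = [-0.0920, 0.1540, -0.6200]

-0.0920 0.1540 -0.6200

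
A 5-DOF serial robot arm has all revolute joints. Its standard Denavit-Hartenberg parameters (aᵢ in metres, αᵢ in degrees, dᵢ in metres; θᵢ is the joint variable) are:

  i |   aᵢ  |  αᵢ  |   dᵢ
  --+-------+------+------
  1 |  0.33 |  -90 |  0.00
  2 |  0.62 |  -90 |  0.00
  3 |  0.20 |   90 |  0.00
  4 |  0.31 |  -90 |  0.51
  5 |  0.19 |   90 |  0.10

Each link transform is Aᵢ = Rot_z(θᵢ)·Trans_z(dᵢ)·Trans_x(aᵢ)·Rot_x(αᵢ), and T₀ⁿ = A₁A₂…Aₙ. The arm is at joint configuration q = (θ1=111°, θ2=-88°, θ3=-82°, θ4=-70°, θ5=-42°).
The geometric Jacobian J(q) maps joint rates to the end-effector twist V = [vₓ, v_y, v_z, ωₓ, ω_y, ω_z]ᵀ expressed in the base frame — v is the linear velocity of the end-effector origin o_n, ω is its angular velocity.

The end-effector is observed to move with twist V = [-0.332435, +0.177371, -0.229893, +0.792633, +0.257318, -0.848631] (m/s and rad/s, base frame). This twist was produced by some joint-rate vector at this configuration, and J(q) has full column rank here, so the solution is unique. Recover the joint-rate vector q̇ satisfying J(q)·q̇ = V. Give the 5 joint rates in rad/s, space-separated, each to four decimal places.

-0.3130 -0.6410 0.0710 0.5050 -0.2810

o_n = [-0.4765, -0.2448, 0.0650]
J₁: ẑ×o_n = [0.2448, -0.4765, 0.0000], ω = ẑ
J2: z=[-0.9336, -0.3584, 0.0000] o=[-0.1183, 0.3081, 0.0000] → [-0.0233, 0.0607, 0.3878, -0.9336, -0.3584, 0.0000]
J3: z=[-0.3581, 0.9330, -0.0349] o=[-0.1260, 0.3283, 0.6196] → [-0.5374, -0.1864, 0.5323, -0.3581, 0.9330, -0.0349]
J4: z=[-0.1175, -0.0821, -0.9897] o=[-0.3113, 0.2582, 0.6474] → [-0.4500, 0.0951, 0.0455, -0.1175, -0.0821, -0.9897]
J5: z=[-0.9929, -0.0101, 0.1188] o=[-0.3651, -0.0926, 0.1676] → [0.0191, -0.1151, 0.1500, -0.9929, -0.0101, 0.1188]
q̇ = J⁺·V = [-0.3130, -0.6410, 0.0710, 0.5050, -0.2810]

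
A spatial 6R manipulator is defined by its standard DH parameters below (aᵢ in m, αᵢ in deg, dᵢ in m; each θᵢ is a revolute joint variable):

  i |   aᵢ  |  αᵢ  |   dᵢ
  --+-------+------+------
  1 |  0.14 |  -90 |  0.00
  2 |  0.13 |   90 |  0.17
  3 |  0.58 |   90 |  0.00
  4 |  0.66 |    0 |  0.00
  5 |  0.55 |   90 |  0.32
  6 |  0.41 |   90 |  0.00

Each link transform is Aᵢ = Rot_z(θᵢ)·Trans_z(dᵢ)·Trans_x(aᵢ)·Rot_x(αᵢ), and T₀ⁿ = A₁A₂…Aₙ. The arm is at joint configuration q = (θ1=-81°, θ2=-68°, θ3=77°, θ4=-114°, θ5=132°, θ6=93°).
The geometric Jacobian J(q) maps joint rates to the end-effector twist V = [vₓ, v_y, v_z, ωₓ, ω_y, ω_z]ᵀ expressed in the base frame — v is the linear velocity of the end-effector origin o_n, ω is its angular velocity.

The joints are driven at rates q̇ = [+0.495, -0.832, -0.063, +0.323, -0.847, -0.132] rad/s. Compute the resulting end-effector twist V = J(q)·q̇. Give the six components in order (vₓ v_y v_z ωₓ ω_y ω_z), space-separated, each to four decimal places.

0.6094 0.8007 0.6419 -0.7841 0.1316 0.0365

o_n = [0.9351, -0.7947, 0.7847]
J₁: ẑ×o_n = [0.7947, 0.9351, -0.0000], ω = ẑ
J2: z=[0.9877, 0.1564, 0.0000] o=[0.0219, -0.1383, 0.0000] → [0.1227, -0.7750, -0.7912, 0.9877, 0.1564, 0.0000]
J3: z=[-0.1450, 0.9158, 0.3746] o=[0.1974, -0.1598, 0.1205] → [0.8460, 0.3727, -0.5834, -0.1450, 0.9158, 0.3746]
J4: z=[-0.1651, -0.3957, 0.9034] o=[0.7632, -0.1196, 0.2415] → [0.3949, 0.2449, 0.1794, -0.1651, -0.3957, 0.9034]
J5: z=[-0.1651, -0.3957, 0.9034] o=[0.5888, -0.6904, -0.0404] → [-0.2322, 0.4490, 0.1542, -0.1651, -0.3957, 0.9034]
J6: z=[0.4394, -0.8496, -0.2918] o=[1.0216, -0.6252, 0.4215] → [-0.3580, -0.1343, -0.1480, 0.4394, -0.8496, -0.2918]
V = J·q̇ = [0.6094, 0.8007, 0.6419, -0.7841, 0.1316, 0.0365]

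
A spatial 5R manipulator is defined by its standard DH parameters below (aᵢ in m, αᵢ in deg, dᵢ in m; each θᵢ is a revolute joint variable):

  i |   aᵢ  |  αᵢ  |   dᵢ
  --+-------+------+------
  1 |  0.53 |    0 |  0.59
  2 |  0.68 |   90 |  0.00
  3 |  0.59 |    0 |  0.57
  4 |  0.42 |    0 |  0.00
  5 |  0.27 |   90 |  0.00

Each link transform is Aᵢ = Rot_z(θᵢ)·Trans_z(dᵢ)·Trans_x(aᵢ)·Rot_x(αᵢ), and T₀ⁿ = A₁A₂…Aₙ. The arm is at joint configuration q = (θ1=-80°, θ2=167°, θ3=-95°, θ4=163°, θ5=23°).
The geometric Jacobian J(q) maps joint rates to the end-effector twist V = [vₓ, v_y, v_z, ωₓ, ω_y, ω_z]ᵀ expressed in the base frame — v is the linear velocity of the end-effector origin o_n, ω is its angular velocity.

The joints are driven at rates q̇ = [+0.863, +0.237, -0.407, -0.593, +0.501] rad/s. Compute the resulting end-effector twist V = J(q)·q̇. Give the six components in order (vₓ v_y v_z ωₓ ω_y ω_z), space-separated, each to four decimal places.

-0.3600 1.0351 -0.1341 -0.4983 0.0261 1.1000

o_n = [0.7021, 0.2284, 0.6616]
J₁: ẑ×o_n = [-0.2284, 0.7021, 0.0000], ω = ẑ
J2: z=[0.0000, 0.0000, 1.0000] o=[0.0920, -0.5219, 0.5900] → [-0.7503, 0.6101, 0.0000, 0.0000, 0.0000, 1.0000]
J3: z=[0.9986, -0.0523, 0.0000] o=[0.1276, 0.1571, 0.5900] → [-0.0037, -0.0715, 0.1012, 0.9986, -0.0523, 0.0000]
J4: z=[0.9986, -0.0523, 0.0000] o=[0.6941, 0.0759, 0.0022] → [-0.0345, -0.6585, 0.1526, 0.9986, -0.0523, 0.0000]
J5: z=[0.9986, -0.0523, 0.0000] o=[0.7024, 0.2331, 0.3917] → [-0.0141, -0.2696, -0.0047, 0.9986, -0.0523, 0.0000]
V = J·q̇ = [-0.3600, 1.0351, -0.1341, -0.4983, 0.0261, 1.1000]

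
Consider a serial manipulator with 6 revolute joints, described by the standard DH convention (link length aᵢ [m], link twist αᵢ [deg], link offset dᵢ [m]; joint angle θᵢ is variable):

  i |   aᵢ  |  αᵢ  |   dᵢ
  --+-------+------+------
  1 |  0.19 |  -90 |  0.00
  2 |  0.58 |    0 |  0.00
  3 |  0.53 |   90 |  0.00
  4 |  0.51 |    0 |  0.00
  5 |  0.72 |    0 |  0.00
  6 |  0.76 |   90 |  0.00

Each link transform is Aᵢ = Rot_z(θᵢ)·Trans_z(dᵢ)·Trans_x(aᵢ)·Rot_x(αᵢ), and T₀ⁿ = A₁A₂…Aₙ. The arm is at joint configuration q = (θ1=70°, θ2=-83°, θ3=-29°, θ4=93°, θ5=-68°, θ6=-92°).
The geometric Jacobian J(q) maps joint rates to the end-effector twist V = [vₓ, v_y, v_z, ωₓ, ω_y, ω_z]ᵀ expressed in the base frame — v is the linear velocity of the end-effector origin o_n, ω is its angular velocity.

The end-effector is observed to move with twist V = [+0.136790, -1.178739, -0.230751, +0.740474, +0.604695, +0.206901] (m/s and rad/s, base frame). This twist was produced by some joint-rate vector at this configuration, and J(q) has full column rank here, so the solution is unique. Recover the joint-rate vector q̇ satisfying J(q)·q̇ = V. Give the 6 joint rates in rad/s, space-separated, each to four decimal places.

o_n = [-0.2041, -0.2275, 1.9227]
J₁: ẑ×o_n = [0.2275, -0.2041, 0.0000], ω = ẑ
J2: z=[-0.9397, 0.3420, 0.0000] o=[0.0650, 0.1785, 0.0000] → [0.6576, 1.8067, 0.4735, -0.9397, 0.3420, 0.0000]
J3: z=[-0.9397, 0.3420, 0.0000] o=[0.0892, 0.2450, 0.5757] → [0.4607, 1.2658, 0.5442, -0.9397, 0.3420, 0.0000]
J4: z=[-0.3171, -0.8713, -0.3746] o=[0.0213, 0.0584, 1.0671] → [-0.8525, 0.3557, -0.1057, -0.3171, -0.8713, -0.3746]
J5: z=[-0.3171, -0.8713, -0.3746] o=[-0.4539, 0.2420, 1.0423] → [-0.9429, 0.1856, 0.3665, -0.3171, -0.8713, -0.3746]
J6: z=[-0.3171, -0.8713, -0.3746] o=[-0.8235, 0.1163, 1.6474] → [-0.3687, -0.1447, 0.6486, -0.3171, -0.8713, -0.3746]
q̇ = J⁺·V = [-0.1250, -0.7350, 0.2460, -0.8820, 0.3800, -0.3840]

-0.1250 -0.7350 0.2460 -0.8820 0.3800 -0.3840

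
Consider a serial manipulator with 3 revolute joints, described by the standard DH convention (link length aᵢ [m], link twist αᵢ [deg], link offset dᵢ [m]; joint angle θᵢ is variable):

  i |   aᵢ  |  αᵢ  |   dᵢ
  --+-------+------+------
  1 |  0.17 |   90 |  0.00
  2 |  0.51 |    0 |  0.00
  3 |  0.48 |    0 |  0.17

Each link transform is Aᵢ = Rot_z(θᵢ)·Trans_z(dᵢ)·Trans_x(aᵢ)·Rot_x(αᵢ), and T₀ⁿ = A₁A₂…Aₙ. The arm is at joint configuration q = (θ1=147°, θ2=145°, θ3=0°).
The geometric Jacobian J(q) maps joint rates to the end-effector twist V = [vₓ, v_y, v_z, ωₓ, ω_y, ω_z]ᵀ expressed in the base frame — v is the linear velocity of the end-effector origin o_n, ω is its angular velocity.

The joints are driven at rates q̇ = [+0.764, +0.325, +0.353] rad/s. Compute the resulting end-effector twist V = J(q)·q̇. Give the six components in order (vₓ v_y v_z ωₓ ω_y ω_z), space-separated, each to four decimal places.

o_n = [0.6301, -0.2065, 0.5678]
J₁: ẑ×o_n = [0.2065, 0.6301, -0.0000], ω = ẑ
J2: z=[0.5446, 0.8387, 0.0000] o=[-0.1426, 0.0926, 0.0000] → [0.4762, -0.3093, -0.8110, 0.5446, 0.8387, 0.0000]
J3: z=[0.5446, 0.8387, 0.0000] o=[0.2078, -0.1349, 0.2925] → [0.2309, -0.1499, -0.3932, 0.5446, 0.8387, 0.0000]
V = J·q̇ = [0.3941, 0.3280, -0.4024, 0.3693, 0.5686, 0.7640]

0.3941 0.3280 -0.4024 0.3693 0.5686 0.7640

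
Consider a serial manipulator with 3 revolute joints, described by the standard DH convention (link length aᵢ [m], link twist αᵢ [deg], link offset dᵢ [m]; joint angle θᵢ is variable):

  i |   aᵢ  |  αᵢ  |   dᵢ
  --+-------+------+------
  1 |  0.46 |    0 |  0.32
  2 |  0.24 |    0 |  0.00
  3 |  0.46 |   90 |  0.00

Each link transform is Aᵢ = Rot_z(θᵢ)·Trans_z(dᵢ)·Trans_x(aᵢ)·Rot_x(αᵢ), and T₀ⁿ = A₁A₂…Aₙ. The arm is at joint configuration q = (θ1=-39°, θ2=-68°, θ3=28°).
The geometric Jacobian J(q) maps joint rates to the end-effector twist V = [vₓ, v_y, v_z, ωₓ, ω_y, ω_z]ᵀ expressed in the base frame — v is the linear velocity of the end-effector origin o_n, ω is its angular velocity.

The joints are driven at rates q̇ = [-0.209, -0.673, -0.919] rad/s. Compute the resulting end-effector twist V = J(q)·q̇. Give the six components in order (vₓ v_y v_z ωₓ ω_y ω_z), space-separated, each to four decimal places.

o_n = [0.3751, -0.9705, 0.3200]
J₁: ẑ×o_n = [0.9705, 0.3751, -0.0000], ω = ẑ
J2: z=[0.0000, 0.0000, 1.0000] o=[0.3575, -0.2895, 0.3200] → [0.6811, 0.0176, -0.0000, 0.0000, 0.0000, 1.0000]
J3: z=[0.0000, 0.0000, 1.0000] o=[0.2873, -0.5190, 0.3200] → [0.4515, 0.0878, -0.0000, 0.0000, 0.0000, 1.0000]
V = J·q̇ = [-1.0762, -0.1709, 0.0000, 0.0000, 0.0000, -1.8010]

-1.0762 -0.1709 0.0000 0.0000 0.0000 -1.8010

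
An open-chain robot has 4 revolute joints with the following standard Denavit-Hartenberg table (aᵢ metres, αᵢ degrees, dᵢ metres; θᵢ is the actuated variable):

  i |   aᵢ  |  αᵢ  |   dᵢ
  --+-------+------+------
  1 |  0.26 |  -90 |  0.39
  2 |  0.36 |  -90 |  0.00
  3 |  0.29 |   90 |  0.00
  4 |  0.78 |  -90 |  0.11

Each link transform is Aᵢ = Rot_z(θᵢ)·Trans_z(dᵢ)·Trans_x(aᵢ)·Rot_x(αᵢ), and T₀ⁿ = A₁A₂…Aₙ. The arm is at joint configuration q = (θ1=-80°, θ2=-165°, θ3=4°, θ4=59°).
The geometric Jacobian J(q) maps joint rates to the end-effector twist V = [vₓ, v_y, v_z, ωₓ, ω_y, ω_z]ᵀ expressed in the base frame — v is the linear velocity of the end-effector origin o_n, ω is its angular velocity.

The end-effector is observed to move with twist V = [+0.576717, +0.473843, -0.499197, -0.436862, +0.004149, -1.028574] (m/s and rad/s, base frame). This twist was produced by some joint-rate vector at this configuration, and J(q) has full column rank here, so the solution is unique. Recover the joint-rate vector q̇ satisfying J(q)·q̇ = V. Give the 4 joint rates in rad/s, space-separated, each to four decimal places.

o_n = [-0.0417, 0.5904, 1.3096]
J₁: ẑ×o_n = [-0.5904, -0.0417, 0.0000], ω = ẑ
J2: z=[0.9848, 0.1736, 0.0000] o=[0.0451, -0.2561, 0.3900] → [0.1597, -0.9056, 0.8486, 0.9848, 0.1736, 0.0000]
J3: z=[0.0449, -0.2549, 0.9659] o=[-0.0152, 0.0864, 0.4832] → [-0.6974, -0.0627, 0.0159, 0.0449, -0.2549, 0.9659]
J4: z=[0.9707, 0.2396, 0.0181] o=[-0.0837, 0.3581, 0.5580] → [0.1759, -0.7287, 0.2154, 0.9707, 0.2396, 0.0181]
q̇ = J⁺·V = [-0.7860, -0.6360, -0.2550, 0.2070]

-0.7860 -0.6360 -0.2550 0.2070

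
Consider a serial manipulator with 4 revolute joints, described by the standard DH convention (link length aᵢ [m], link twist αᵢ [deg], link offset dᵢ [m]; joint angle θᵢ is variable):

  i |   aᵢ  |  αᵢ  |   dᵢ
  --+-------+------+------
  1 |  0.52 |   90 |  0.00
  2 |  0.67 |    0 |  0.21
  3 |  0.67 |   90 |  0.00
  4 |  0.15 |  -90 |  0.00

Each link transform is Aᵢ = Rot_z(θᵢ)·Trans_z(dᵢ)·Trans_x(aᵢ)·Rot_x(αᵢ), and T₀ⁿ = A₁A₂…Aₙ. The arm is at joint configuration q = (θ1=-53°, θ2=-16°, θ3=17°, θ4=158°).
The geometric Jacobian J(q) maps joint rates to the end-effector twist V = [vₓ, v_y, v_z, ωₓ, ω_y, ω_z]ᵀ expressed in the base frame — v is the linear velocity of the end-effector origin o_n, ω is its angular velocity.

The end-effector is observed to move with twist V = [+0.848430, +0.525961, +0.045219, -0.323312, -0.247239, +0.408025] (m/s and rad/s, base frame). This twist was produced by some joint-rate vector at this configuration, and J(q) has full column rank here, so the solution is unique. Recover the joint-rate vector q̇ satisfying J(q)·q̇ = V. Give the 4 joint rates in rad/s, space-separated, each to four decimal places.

o_n = [0.8074, -1.5138, -0.1754]
J₁: ẑ×o_n = [1.5138, 0.8074, -0.0000], ω = ẑ
J2: z=[-0.7986, -0.6018, 0.0000] o=[0.3129, -0.4153, 0.0000] → [0.1056, -0.1401, 1.1749, -0.7986, -0.6018, 0.0000]
J3: z=[-0.7986, -0.6018, 0.0000] o=[0.5328, -1.0560, -0.1847] → [-0.0056, 0.0074, 0.5308, -0.7986, -0.6018, 0.0000]
J4: z=[0.0105, -0.0139, -0.9998] o=[0.9360, -1.5910, -0.1730] → [0.0773, 0.1286, -0.0010, 0.0105, -0.0139, -0.9998]
q̇ = J⁺·V = [0.5730, -0.2650, 0.6720, 0.1650]

0.5730 -0.2650 0.6720 0.1650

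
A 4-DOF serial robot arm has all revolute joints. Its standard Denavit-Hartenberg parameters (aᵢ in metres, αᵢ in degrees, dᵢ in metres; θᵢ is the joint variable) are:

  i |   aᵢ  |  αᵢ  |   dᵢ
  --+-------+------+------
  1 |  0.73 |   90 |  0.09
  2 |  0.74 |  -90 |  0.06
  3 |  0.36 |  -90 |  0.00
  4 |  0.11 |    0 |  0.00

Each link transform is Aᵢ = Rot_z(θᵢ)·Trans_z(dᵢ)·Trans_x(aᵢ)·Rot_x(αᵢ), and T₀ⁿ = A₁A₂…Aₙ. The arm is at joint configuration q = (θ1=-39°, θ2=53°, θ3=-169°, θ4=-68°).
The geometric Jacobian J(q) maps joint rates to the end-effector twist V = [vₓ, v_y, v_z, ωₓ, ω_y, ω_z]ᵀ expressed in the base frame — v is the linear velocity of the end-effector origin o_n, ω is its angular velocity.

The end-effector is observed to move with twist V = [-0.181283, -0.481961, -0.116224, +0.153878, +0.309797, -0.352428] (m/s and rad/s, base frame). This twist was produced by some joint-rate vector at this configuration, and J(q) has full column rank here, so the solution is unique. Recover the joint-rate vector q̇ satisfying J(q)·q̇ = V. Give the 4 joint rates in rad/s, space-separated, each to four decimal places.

-0.4950 -0.6900 0.1460 0.3590

o_n = [0.5800, -0.6454, 0.4278]
J₁: ẑ×o_n = [0.6454, 0.5800, -0.0000], ω = ẑ
J2: z=[-0.6293, -0.7771, 0.0000] o=[0.5673, -0.4594, 0.0900] → [-0.2625, 0.2126, 0.1269, -0.6293, -0.7771, 0.0000]
J3: z=[-0.6207, 0.5026, 0.6018] o=[0.8757, -0.7863, 0.6810] → [-0.2120, -0.3351, 0.0611, -0.6207, 0.5026, 0.6018]
J4: z=[-0.5285, -0.8351, 0.1524] o=[0.6671, -0.7058, 0.3988] → [-0.0335, 0.0021, -0.1048, -0.5285, -0.8351, 0.1524]
q̇ = J⁺·V = [-0.4950, -0.6900, 0.1460, 0.3590]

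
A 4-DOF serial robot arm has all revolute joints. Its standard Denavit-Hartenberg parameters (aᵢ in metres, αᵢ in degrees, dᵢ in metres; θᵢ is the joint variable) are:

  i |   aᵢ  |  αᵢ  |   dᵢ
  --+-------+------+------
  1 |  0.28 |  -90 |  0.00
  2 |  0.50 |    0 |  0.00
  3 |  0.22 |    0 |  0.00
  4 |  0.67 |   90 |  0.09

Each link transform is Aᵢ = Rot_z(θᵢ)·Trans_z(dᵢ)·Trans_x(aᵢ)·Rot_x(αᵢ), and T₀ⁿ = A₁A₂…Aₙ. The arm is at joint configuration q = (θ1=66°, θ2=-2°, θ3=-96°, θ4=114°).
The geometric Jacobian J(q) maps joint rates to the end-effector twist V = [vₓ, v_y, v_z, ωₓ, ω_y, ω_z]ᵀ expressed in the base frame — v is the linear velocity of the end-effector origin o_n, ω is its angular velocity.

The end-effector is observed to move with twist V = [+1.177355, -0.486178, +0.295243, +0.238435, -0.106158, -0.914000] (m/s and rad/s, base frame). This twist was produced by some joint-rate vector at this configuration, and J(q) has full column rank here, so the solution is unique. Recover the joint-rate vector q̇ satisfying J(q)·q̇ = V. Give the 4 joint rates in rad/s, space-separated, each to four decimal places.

o_n = [0.4844, 1.3093, 0.0506]
J₁: ẑ×o_n = [-1.3093, 0.4844, 0.0000], ω = ẑ
J2: z=[-0.9135, 0.4067, 0.0000] o=[0.1139, 0.2558, 0.0000] → [0.0206, 0.0463, -1.1131, -0.9135, 0.4067, 0.0000]
J3: z=[-0.9135, 0.4067, 0.0000] o=[0.3171, 0.7123, 0.0174] → [0.0135, 0.0303, -0.6134, -0.9135, 0.4067, 0.0000]
J4: z=[-0.9135, 0.4067, 0.0000] o=[0.3047, 0.6843, 0.2353] → [-0.0751, -0.1687, -0.6440, -0.9135, 0.4067, 0.0000]
q̇ = J⁺·V = [-0.9140, -0.2800, -0.1370, 0.1560]

-0.9140 -0.2800 -0.1370 0.1560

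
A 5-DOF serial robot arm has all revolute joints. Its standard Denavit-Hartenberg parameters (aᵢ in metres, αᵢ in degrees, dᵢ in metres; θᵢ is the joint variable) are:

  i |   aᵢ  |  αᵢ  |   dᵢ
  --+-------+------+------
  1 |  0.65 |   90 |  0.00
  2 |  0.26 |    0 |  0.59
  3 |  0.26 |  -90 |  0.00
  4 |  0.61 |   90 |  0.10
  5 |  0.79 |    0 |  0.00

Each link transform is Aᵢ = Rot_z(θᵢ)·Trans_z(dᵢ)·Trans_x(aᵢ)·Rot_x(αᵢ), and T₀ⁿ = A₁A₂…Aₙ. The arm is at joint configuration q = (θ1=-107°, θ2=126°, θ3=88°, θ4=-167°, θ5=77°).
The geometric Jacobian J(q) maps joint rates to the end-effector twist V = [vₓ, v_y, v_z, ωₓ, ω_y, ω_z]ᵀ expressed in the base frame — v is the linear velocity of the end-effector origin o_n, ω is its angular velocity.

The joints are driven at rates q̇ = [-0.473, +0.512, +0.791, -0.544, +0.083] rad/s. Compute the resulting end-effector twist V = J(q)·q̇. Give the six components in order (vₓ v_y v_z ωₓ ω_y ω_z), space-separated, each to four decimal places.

-0.2619 -0.0619 1.1106 -1.0843 0.6334 -0.0116

o_n = [-1.1442, -1.1186, -0.2269]
J₁: ẑ×o_n = [1.1186, -1.1442, 0.0000], ω = ẑ
J2: z=[-0.9563, 0.2924, 0.0000] o=[-0.1900, -0.6216, 0.0000] → [-0.0663, -0.2170, 0.7543, -0.9563, 0.2924, 0.0000]
J3: z=[-0.9563, 0.2924, 0.0000] o=[-0.7096, -0.3030, 0.2103] → [-0.1278, -0.4181, 0.9071, -0.9563, 0.2924, 0.0000]
J4: z=[-0.1635, -0.5348, -0.8290] o=[-0.6466, -0.0968, 0.0650] → [-0.6910, 0.3649, -0.0991, -0.1635, -0.5348, -0.8290]
J5: z=[0.8773, -0.4632, 0.1258] o=[-0.9382, -0.5814, 0.3144] → [0.3183, 0.4490, -0.5667, 0.8773, -0.4632, 0.1258]
V = J·q̇ = [-0.2619, -0.0619, 1.1106, -1.0843, 0.6334, -0.0116]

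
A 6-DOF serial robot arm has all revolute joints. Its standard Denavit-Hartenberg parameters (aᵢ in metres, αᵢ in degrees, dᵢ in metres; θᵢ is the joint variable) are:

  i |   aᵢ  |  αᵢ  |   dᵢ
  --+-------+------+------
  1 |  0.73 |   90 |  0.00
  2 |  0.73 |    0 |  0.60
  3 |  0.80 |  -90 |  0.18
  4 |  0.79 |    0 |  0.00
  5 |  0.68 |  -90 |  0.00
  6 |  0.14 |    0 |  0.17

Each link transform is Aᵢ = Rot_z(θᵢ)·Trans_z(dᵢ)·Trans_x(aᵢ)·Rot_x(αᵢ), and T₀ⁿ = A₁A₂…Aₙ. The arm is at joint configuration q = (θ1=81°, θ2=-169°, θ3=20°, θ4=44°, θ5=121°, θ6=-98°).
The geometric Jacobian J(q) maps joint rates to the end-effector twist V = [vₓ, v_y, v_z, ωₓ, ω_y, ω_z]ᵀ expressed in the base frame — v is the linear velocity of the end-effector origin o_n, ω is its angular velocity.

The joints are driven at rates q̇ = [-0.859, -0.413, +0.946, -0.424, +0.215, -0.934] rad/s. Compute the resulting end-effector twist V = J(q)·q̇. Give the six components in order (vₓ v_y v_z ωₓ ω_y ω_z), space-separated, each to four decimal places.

o_n = [0.1430, -0.5323, -0.6116]
J₁: ẑ×o_n = [0.5323, 0.1430, -0.0000], ω = ẑ
J2: z=[0.9877, -0.1564, 0.0000] o=[0.1142, 0.7210, 0.0000] → [0.0957, 0.6041, -1.2334, 0.9877, -0.1564, 0.0000]
J3: z=[0.9877, -0.1564, 0.0000] o=[0.5947, -0.0806, -0.1393] → [0.0739, 0.4665, -0.5168, 0.9877, -0.1564, 0.0000]
J4: z=[0.0806, 0.5087, -0.8572] o=[0.6652, -0.7861, -0.5513] → [0.1868, 0.4525, 0.2861, 0.0806, 0.5087, -0.8572]
J5: z=[0.0806, 0.5087, -0.8572] o=[0.0470, -1.1813, -0.8440] → [0.6745, -0.1010, 0.0035, 0.0806, 0.5087, -0.8572]
J6: z=[0.9887, 0.0680, 0.1333] o=[-0.0388, -0.5977, -0.5057] → [-0.0159, 0.1289, 0.0523, 0.9887, 0.0680, 0.1333]
V = J·q̇ = [-0.3462, -0.2650, -0.1489, -0.4139, -0.2532, -0.8044]

-0.3462 -0.2650 -0.1489 -0.4139 -0.2532 -0.8044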